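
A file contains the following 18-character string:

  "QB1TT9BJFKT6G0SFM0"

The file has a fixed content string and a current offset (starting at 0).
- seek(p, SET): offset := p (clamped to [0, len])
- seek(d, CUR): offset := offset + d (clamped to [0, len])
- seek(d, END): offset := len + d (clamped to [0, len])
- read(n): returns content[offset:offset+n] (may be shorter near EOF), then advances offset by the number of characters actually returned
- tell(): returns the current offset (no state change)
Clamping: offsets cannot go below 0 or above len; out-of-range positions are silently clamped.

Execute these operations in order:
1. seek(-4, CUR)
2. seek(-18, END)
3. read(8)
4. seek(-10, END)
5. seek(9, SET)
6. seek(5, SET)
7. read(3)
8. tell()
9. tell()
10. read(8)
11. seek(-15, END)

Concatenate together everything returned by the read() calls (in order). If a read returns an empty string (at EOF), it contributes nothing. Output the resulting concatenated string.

After 1 (seek(-4, CUR)): offset=0
After 2 (seek(-18, END)): offset=0
After 3 (read(8)): returned 'QB1TT9BJ', offset=8
After 4 (seek(-10, END)): offset=8
After 5 (seek(9, SET)): offset=9
After 6 (seek(5, SET)): offset=5
After 7 (read(3)): returned '9BJ', offset=8
After 8 (tell()): offset=8
After 9 (tell()): offset=8
After 10 (read(8)): returned 'FKT6G0SF', offset=16
After 11 (seek(-15, END)): offset=3

Answer: QB1TT9BJ9BJFKT6G0SF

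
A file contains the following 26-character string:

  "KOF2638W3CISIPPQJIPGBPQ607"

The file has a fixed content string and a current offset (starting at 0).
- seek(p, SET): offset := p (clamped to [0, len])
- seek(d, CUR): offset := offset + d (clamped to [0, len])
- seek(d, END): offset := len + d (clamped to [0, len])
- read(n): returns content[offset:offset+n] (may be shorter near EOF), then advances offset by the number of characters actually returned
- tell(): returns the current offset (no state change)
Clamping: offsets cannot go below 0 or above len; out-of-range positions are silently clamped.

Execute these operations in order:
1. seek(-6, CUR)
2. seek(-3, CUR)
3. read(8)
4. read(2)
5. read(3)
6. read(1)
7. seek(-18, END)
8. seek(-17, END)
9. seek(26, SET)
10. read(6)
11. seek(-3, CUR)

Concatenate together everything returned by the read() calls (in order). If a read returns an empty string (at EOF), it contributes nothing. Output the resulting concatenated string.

After 1 (seek(-6, CUR)): offset=0
After 2 (seek(-3, CUR)): offset=0
After 3 (read(8)): returned 'KOF2638W', offset=8
After 4 (read(2)): returned '3C', offset=10
After 5 (read(3)): returned 'ISI', offset=13
After 6 (read(1)): returned 'P', offset=14
After 7 (seek(-18, END)): offset=8
After 8 (seek(-17, END)): offset=9
After 9 (seek(26, SET)): offset=26
After 10 (read(6)): returned '', offset=26
After 11 (seek(-3, CUR)): offset=23

Answer: KOF2638W3CISIP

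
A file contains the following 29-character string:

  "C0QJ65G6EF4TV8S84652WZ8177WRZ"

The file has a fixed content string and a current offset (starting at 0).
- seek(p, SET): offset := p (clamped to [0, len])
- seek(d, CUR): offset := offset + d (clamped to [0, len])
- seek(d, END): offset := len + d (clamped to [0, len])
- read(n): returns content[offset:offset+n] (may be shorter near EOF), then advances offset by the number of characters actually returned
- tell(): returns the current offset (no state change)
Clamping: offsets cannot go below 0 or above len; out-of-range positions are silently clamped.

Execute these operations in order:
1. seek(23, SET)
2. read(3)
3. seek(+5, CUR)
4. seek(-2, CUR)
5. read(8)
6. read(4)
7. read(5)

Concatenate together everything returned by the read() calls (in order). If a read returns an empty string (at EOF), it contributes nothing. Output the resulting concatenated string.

After 1 (seek(23, SET)): offset=23
After 2 (read(3)): returned '177', offset=26
After 3 (seek(+5, CUR)): offset=29
After 4 (seek(-2, CUR)): offset=27
After 5 (read(8)): returned 'RZ', offset=29
After 6 (read(4)): returned '', offset=29
After 7 (read(5)): returned '', offset=29

Answer: 177RZ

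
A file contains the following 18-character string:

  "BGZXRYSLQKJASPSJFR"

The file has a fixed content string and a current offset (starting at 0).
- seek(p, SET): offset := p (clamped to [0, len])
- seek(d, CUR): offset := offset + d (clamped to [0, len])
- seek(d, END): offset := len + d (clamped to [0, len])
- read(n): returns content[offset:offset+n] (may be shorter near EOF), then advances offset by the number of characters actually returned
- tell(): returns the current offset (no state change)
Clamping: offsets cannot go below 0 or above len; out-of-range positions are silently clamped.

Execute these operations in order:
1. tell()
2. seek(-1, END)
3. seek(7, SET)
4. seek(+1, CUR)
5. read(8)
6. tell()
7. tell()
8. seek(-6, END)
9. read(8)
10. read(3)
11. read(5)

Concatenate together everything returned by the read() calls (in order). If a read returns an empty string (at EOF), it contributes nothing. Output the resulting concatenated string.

Answer: QKJASPSJSPSJFR

Derivation:
After 1 (tell()): offset=0
After 2 (seek(-1, END)): offset=17
After 3 (seek(7, SET)): offset=7
After 4 (seek(+1, CUR)): offset=8
After 5 (read(8)): returned 'QKJASPSJ', offset=16
After 6 (tell()): offset=16
After 7 (tell()): offset=16
After 8 (seek(-6, END)): offset=12
After 9 (read(8)): returned 'SPSJFR', offset=18
After 10 (read(3)): returned '', offset=18
After 11 (read(5)): returned '', offset=18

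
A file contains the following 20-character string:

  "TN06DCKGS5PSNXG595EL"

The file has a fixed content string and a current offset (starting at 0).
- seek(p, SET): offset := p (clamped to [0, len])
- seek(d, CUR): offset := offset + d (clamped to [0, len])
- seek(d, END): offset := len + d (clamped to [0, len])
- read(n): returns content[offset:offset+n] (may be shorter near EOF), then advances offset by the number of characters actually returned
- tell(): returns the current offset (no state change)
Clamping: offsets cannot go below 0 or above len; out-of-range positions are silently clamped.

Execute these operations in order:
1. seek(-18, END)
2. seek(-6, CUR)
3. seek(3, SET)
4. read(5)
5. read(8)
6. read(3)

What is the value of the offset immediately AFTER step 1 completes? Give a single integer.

After 1 (seek(-18, END)): offset=2

Answer: 2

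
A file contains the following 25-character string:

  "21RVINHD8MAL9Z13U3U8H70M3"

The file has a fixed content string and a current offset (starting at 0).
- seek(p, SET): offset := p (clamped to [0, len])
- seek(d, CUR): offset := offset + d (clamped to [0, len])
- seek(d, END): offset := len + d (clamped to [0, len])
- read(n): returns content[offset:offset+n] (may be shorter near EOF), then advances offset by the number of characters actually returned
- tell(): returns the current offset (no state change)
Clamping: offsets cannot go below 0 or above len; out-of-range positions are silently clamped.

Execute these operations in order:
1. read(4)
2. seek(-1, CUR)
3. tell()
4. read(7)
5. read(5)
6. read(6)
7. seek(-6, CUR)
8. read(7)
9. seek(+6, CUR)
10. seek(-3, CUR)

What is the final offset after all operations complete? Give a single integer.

Answer: 22

Derivation:
After 1 (read(4)): returned '21RV', offset=4
After 2 (seek(-1, CUR)): offset=3
After 3 (tell()): offset=3
After 4 (read(7)): returned 'VINHD8M', offset=10
After 5 (read(5)): returned 'AL9Z1', offset=15
After 6 (read(6)): returned '3U3U8H', offset=21
After 7 (seek(-6, CUR)): offset=15
After 8 (read(7)): returned '3U3U8H7', offset=22
After 9 (seek(+6, CUR)): offset=25
After 10 (seek(-3, CUR)): offset=22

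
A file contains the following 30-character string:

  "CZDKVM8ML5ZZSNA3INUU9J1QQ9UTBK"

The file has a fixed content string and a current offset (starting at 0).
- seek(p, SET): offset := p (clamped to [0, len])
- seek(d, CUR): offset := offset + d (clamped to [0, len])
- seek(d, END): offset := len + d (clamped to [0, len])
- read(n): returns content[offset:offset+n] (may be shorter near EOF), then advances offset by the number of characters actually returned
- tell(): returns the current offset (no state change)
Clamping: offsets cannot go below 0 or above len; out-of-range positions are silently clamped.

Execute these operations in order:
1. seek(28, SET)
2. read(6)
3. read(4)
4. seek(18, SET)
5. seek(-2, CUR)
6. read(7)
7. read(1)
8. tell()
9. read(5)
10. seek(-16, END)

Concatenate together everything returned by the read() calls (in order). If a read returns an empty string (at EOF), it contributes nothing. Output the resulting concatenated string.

After 1 (seek(28, SET)): offset=28
After 2 (read(6)): returned 'BK', offset=30
After 3 (read(4)): returned '', offset=30
After 4 (seek(18, SET)): offset=18
After 5 (seek(-2, CUR)): offset=16
After 6 (read(7)): returned 'INUU9J1', offset=23
After 7 (read(1)): returned 'Q', offset=24
After 8 (tell()): offset=24
After 9 (read(5)): returned 'Q9UTB', offset=29
After 10 (seek(-16, END)): offset=14

Answer: BKINUU9J1QQ9UTB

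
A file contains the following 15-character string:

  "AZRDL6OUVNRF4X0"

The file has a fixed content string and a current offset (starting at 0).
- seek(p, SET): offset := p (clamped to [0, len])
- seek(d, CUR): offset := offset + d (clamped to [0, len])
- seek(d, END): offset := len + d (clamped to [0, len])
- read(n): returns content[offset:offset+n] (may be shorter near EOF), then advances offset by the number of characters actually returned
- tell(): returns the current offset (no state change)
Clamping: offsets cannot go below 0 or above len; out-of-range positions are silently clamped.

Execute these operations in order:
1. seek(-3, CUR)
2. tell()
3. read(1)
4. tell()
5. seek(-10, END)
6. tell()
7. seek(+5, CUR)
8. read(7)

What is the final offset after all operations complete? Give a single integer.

After 1 (seek(-3, CUR)): offset=0
After 2 (tell()): offset=0
After 3 (read(1)): returned 'A', offset=1
After 4 (tell()): offset=1
After 5 (seek(-10, END)): offset=5
After 6 (tell()): offset=5
After 7 (seek(+5, CUR)): offset=10
After 8 (read(7)): returned 'RF4X0', offset=15

Answer: 15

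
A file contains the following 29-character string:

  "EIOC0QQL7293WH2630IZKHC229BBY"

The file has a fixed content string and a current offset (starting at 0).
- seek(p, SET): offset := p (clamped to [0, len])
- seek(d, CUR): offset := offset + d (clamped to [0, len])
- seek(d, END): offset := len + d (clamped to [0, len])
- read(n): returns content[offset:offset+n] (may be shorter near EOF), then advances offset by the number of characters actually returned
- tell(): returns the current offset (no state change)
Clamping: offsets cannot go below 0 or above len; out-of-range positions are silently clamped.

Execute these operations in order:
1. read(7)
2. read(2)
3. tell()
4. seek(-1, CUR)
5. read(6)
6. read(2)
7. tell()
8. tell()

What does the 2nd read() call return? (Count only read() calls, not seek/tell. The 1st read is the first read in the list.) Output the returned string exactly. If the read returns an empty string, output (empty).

After 1 (read(7)): returned 'EIOC0QQ', offset=7
After 2 (read(2)): returned 'L7', offset=9
After 3 (tell()): offset=9
After 4 (seek(-1, CUR)): offset=8
After 5 (read(6)): returned '7293WH', offset=14
After 6 (read(2)): returned '26', offset=16
After 7 (tell()): offset=16
After 8 (tell()): offset=16

Answer: L7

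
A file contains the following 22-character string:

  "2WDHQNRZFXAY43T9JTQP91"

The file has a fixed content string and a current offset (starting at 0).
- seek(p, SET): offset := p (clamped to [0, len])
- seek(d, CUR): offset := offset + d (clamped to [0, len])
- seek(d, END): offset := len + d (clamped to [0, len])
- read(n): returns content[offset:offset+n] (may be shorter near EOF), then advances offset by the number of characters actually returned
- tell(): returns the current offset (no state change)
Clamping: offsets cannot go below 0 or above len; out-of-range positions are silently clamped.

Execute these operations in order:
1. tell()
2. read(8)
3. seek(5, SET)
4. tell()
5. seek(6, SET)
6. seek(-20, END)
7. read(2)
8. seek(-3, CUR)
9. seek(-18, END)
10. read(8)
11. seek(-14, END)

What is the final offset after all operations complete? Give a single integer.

After 1 (tell()): offset=0
After 2 (read(8)): returned '2WDHQNRZ', offset=8
After 3 (seek(5, SET)): offset=5
After 4 (tell()): offset=5
After 5 (seek(6, SET)): offset=6
After 6 (seek(-20, END)): offset=2
After 7 (read(2)): returned 'DH', offset=4
After 8 (seek(-3, CUR)): offset=1
After 9 (seek(-18, END)): offset=4
After 10 (read(8)): returned 'QNRZFXAY', offset=12
After 11 (seek(-14, END)): offset=8

Answer: 8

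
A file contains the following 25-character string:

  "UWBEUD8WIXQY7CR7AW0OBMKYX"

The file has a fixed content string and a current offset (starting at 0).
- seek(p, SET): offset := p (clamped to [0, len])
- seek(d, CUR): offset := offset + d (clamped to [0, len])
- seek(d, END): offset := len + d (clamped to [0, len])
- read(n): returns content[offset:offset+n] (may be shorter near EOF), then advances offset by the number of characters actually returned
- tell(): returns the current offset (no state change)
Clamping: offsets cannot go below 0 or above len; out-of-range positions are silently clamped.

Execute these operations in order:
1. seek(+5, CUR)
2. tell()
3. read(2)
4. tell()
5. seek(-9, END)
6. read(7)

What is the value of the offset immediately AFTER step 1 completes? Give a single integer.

Answer: 5

Derivation:
After 1 (seek(+5, CUR)): offset=5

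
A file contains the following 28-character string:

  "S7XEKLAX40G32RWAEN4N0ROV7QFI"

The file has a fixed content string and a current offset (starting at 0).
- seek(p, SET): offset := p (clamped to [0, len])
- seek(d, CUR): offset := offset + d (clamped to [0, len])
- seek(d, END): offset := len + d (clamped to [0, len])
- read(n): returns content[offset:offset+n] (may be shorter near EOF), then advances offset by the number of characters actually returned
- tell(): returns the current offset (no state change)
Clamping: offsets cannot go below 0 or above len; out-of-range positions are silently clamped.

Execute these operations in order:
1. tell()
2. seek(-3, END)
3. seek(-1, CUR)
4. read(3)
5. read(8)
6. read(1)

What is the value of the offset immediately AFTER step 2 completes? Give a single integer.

Answer: 25

Derivation:
After 1 (tell()): offset=0
After 2 (seek(-3, END)): offset=25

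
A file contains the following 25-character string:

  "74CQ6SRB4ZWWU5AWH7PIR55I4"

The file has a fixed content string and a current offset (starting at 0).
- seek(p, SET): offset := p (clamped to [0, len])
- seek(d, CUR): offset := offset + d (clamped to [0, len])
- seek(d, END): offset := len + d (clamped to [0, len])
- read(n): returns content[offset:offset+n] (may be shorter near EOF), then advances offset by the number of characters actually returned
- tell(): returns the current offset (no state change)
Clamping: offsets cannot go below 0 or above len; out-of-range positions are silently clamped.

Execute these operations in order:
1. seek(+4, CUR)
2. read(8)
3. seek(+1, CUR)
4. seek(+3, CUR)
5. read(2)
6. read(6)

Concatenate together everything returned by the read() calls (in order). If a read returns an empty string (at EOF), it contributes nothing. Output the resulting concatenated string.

After 1 (seek(+4, CUR)): offset=4
After 2 (read(8)): returned '6SRB4ZWW', offset=12
After 3 (seek(+1, CUR)): offset=13
After 4 (seek(+3, CUR)): offset=16
After 5 (read(2)): returned 'H7', offset=18
After 6 (read(6)): returned 'PIR55I', offset=24

Answer: 6SRB4ZWWH7PIR55I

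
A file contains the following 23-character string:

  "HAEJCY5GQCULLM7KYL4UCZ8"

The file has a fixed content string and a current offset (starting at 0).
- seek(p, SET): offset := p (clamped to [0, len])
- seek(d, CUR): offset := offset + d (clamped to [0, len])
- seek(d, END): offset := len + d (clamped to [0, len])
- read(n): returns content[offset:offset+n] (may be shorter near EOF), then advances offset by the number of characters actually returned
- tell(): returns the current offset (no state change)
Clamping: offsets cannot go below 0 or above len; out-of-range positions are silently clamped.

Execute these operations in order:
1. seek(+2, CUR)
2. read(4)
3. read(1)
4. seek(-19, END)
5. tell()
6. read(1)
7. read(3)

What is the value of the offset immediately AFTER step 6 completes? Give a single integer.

After 1 (seek(+2, CUR)): offset=2
After 2 (read(4)): returned 'EJCY', offset=6
After 3 (read(1)): returned '5', offset=7
After 4 (seek(-19, END)): offset=4
After 5 (tell()): offset=4
After 6 (read(1)): returned 'C', offset=5

Answer: 5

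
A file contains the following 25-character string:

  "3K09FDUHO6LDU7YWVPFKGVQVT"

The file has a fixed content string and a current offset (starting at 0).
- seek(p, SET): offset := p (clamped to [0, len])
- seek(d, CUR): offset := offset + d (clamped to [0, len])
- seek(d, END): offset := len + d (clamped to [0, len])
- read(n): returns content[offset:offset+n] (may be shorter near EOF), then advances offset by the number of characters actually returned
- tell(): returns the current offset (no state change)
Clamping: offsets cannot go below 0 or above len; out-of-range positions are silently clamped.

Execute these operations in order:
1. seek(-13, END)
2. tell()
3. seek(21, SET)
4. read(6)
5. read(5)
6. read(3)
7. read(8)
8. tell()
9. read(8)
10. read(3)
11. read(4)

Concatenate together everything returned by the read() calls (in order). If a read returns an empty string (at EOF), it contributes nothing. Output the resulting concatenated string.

After 1 (seek(-13, END)): offset=12
After 2 (tell()): offset=12
After 3 (seek(21, SET)): offset=21
After 4 (read(6)): returned 'VQVT', offset=25
After 5 (read(5)): returned '', offset=25
After 6 (read(3)): returned '', offset=25
After 7 (read(8)): returned '', offset=25
After 8 (tell()): offset=25
After 9 (read(8)): returned '', offset=25
After 10 (read(3)): returned '', offset=25
After 11 (read(4)): returned '', offset=25

Answer: VQVT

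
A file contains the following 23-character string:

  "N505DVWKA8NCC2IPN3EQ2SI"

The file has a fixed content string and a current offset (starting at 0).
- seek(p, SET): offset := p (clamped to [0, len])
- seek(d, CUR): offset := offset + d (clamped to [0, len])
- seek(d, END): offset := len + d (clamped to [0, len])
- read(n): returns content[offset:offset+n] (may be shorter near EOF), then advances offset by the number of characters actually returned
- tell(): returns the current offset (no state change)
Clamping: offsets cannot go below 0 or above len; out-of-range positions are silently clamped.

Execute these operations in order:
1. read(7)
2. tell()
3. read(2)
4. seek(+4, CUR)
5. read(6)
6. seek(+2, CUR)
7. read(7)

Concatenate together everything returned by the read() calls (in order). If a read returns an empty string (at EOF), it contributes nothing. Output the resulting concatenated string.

After 1 (read(7)): returned 'N505DVW', offset=7
After 2 (tell()): offset=7
After 3 (read(2)): returned 'KA', offset=9
After 4 (seek(+4, CUR)): offset=13
After 5 (read(6)): returned '2IPN3E', offset=19
After 6 (seek(+2, CUR)): offset=21
After 7 (read(7)): returned 'SI', offset=23

Answer: N505DVWKA2IPN3ESI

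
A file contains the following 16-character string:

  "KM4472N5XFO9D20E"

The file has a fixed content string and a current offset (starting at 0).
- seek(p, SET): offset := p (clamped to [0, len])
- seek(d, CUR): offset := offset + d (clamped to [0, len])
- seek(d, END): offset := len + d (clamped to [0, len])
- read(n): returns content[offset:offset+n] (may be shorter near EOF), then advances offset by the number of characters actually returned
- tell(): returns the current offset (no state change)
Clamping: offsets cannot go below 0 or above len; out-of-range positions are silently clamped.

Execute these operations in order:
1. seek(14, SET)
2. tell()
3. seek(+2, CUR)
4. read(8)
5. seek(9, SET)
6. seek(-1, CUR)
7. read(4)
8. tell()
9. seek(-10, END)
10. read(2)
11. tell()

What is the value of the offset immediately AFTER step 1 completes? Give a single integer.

Answer: 14

Derivation:
After 1 (seek(14, SET)): offset=14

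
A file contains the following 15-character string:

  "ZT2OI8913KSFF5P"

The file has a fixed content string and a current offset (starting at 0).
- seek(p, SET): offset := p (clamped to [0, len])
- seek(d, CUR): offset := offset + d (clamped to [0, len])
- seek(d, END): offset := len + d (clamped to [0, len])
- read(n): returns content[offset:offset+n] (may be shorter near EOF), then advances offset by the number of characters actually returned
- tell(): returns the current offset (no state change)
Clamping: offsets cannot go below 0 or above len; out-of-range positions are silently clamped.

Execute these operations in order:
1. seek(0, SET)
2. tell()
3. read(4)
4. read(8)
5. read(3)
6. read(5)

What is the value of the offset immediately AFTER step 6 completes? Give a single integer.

Answer: 15

Derivation:
After 1 (seek(0, SET)): offset=0
After 2 (tell()): offset=0
After 3 (read(4)): returned 'ZT2O', offset=4
After 4 (read(8)): returned 'I8913KSF', offset=12
After 5 (read(3)): returned 'F5P', offset=15
After 6 (read(5)): returned '', offset=15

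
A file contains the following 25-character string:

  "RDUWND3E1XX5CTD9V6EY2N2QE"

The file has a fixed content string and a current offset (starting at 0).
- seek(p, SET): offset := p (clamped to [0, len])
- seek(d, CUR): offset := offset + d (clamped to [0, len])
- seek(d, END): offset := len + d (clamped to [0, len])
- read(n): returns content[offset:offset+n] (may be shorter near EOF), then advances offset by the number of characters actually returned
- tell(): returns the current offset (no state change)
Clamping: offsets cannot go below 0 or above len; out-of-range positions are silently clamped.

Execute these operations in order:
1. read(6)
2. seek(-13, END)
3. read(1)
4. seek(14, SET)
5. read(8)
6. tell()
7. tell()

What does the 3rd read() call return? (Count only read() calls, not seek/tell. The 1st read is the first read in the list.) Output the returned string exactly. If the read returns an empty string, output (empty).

Answer: D9V6EY2N

Derivation:
After 1 (read(6)): returned 'RDUWND', offset=6
After 2 (seek(-13, END)): offset=12
After 3 (read(1)): returned 'C', offset=13
After 4 (seek(14, SET)): offset=14
After 5 (read(8)): returned 'D9V6EY2N', offset=22
After 6 (tell()): offset=22
After 7 (tell()): offset=22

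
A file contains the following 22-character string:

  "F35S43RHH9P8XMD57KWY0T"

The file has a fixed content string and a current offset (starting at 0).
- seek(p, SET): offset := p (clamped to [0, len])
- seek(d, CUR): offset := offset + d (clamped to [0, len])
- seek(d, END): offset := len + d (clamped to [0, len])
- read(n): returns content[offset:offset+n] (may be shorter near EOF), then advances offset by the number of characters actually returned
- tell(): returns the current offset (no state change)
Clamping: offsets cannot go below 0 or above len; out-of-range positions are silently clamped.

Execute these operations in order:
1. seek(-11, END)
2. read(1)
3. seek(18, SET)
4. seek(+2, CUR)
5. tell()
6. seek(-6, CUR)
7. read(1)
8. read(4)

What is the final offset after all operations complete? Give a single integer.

Answer: 19

Derivation:
After 1 (seek(-11, END)): offset=11
After 2 (read(1)): returned '8', offset=12
After 3 (seek(18, SET)): offset=18
After 4 (seek(+2, CUR)): offset=20
After 5 (tell()): offset=20
After 6 (seek(-6, CUR)): offset=14
After 7 (read(1)): returned 'D', offset=15
After 8 (read(4)): returned '57KW', offset=19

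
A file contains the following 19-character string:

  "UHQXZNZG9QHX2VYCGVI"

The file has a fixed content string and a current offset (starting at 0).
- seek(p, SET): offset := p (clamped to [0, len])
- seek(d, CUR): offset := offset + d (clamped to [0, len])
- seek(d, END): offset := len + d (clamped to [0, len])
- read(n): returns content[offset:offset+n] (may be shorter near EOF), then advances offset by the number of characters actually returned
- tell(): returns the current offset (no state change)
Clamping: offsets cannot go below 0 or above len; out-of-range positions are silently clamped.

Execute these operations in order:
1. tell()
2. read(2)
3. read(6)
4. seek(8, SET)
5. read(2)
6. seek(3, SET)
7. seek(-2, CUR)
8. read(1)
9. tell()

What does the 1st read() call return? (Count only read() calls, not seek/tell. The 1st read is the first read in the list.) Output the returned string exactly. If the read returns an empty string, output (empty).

Answer: UH

Derivation:
After 1 (tell()): offset=0
After 2 (read(2)): returned 'UH', offset=2
After 3 (read(6)): returned 'QXZNZG', offset=8
After 4 (seek(8, SET)): offset=8
After 5 (read(2)): returned '9Q', offset=10
After 6 (seek(3, SET)): offset=3
After 7 (seek(-2, CUR)): offset=1
After 8 (read(1)): returned 'H', offset=2
After 9 (tell()): offset=2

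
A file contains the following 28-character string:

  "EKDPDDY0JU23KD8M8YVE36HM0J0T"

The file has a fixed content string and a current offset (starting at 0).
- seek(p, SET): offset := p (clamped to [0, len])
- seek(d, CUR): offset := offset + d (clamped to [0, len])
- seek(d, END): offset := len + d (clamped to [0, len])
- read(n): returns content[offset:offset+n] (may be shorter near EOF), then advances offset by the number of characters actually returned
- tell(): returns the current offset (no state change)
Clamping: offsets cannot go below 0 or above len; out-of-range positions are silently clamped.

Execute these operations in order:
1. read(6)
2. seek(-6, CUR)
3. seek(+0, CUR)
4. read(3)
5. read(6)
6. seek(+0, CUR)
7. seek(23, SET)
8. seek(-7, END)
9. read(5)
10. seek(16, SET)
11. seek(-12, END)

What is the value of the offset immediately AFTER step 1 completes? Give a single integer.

After 1 (read(6)): returned 'EKDPDD', offset=6

Answer: 6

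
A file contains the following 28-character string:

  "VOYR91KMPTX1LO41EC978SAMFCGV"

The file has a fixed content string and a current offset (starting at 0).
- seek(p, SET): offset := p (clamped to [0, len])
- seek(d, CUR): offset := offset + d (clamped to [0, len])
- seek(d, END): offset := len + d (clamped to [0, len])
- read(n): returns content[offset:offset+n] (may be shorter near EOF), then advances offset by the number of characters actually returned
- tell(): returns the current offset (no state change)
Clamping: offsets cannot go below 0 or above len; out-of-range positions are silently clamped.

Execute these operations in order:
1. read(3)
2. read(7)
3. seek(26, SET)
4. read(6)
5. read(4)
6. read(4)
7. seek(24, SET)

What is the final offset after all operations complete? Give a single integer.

After 1 (read(3)): returned 'VOY', offset=3
After 2 (read(7)): returned 'R91KMPT', offset=10
After 3 (seek(26, SET)): offset=26
After 4 (read(6)): returned 'GV', offset=28
After 5 (read(4)): returned '', offset=28
After 6 (read(4)): returned '', offset=28
After 7 (seek(24, SET)): offset=24

Answer: 24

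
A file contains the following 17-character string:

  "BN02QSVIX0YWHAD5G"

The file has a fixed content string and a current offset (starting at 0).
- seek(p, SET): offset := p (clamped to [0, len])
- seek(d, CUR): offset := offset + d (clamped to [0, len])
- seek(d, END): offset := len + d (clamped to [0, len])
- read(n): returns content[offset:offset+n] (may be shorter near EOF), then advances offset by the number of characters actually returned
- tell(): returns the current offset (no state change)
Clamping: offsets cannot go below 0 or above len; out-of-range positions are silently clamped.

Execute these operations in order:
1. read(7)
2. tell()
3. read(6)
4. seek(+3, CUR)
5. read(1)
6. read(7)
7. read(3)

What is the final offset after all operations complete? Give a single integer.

After 1 (read(7)): returned 'BN02QSV', offset=7
After 2 (tell()): offset=7
After 3 (read(6)): returned 'IX0YWH', offset=13
After 4 (seek(+3, CUR)): offset=16
After 5 (read(1)): returned 'G', offset=17
After 6 (read(7)): returned '', offset=17
After 7 (read(3)): returned '', offset=17

Answer: 17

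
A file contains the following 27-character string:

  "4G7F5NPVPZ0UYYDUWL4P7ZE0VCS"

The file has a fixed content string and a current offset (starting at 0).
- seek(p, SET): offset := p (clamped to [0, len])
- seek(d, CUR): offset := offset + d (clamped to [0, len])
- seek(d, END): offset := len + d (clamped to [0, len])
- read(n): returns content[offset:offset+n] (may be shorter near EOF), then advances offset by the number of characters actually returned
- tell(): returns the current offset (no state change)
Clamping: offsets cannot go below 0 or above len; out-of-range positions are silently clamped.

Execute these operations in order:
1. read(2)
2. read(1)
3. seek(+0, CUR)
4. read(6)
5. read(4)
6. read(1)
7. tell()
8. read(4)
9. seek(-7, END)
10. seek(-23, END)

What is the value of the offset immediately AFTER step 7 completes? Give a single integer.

Answer: 14

Derivation:
After 1 (read(2)): returned '4G', offset=2
After 2 (read(1)): returned '7', offset=3
After 3 (seek(+0, CUR)): offset=3
After 4 (read(6)): returned 'F5NPVP', offset=9
After 5 (read(4)): returned 'Z0UY', offset=13
After 6 (read(1)): returned 'Y', offset=14
After 7 (tell()): offset=14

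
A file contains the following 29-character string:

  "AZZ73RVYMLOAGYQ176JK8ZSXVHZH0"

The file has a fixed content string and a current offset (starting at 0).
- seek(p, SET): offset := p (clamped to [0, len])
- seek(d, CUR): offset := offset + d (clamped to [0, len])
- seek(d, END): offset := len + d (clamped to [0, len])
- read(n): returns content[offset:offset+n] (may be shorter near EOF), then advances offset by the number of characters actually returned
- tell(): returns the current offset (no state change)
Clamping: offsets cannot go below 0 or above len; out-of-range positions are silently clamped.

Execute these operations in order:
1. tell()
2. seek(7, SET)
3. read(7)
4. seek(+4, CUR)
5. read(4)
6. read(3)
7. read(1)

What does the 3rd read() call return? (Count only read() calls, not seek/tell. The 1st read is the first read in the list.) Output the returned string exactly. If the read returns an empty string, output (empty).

Answer: SXV

Derivation:
After 1 (tell()): offset=0
After 2 (seek(7, SET)): offset=7
After 3 (read(7)): returned 'YMLOAGY', offset=14
After 4 (seek(+4, CUR)): offset=18
After 5 (read(4)): returned 'JK8Z', offset=22
After 6 (read(3)): returned 'SXV', offset=25
After 7 (read(1)): returned 'H', offset=26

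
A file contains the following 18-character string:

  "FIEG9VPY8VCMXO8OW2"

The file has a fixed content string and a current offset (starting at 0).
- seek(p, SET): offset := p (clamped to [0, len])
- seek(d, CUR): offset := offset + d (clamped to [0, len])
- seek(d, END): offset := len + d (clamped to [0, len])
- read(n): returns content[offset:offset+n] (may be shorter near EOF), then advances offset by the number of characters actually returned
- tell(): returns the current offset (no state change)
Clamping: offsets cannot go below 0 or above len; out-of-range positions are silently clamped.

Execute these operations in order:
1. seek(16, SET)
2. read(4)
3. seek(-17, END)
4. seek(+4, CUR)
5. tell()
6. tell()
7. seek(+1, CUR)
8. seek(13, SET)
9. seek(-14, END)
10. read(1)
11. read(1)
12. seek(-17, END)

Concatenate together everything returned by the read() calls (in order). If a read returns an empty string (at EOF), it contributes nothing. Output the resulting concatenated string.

Answer: W29V

Derivation:
After 1 (seek(16, SET)): offset=16
After 2 (read(4)): returned 'W2', offset=18
After 3 (seek(-17, END)): offset=1
After 4 (seek(+4, CUR)): offset=5
After 5 (tell()): offset=5
After 6 (tell()): offset=5
After 7 (seek(+1, CUR)): offset=6
After 8 (seek(13, SET)): offset=13
After 9 (seek(-14, END)): offset=4
After 10 (read(1)): returned '9', offset=5
After 11 (read(1)): returned 'V', offset=6
After 12 (seek(-17, END)): offset=1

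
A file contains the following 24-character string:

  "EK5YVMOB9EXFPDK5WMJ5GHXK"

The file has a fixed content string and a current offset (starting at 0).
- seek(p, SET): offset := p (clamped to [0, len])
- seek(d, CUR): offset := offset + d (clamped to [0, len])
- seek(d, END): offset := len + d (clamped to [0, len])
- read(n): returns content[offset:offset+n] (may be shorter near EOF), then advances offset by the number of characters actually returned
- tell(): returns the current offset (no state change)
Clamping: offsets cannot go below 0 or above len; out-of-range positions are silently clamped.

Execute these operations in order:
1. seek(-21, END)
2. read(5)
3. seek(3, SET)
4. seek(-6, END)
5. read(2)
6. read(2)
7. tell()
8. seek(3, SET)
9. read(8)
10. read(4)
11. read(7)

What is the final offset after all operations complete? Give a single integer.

After 1 (seek(-21, END)): offset=3
After 2 (read(5)): returned 'YVMOB', offset=8
After 3 (seek(3, SET)): offset=3
After 4 (seek(-6, END)): offset=18
After 5 (read(2)): returned 'J5', offset=20
After 6 (read(2)): returned 'GH', offset=22
After 7 (tell()): offset=22
After 8 (seek(3, SET)): offset=3
After 9 (read(8)): returned 'YVMOB9EX', offset=11
After 10 (read(4)): returned 'FPDK', offset=15
After 11 (read(7)): returned '5WMJ5GH', offset=22

Answer: 22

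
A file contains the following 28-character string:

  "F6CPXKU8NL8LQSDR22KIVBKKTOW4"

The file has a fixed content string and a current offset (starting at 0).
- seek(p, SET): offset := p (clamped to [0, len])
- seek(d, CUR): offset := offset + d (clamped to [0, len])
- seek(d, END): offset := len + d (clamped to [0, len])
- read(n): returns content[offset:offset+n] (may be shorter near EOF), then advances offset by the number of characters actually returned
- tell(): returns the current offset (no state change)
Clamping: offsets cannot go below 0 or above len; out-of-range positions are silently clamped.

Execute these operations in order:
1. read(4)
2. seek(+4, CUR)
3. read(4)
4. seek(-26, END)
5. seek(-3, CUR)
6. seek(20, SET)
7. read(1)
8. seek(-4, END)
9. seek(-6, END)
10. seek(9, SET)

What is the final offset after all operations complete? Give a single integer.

After 1 (read(4)): returned 'F6CP', offset=4
After 2 (seek(+4, CUR)): offset=8
After 3 (read(4)): returned 'NL8L', offset=12
After 4 (seek(-26, END)): offset=2
After 5 (seek(-3, CUR)): offset=0
After 6 (seek(20, SET)): offset=20
After 7 (read(1)): returned 'V', offset=21
After 8 (seek(-4, END)): offset=24
After 9 (seek(-6, END)): offset=22
After 10 (seek(9, SET)): offset=9

Answer: 9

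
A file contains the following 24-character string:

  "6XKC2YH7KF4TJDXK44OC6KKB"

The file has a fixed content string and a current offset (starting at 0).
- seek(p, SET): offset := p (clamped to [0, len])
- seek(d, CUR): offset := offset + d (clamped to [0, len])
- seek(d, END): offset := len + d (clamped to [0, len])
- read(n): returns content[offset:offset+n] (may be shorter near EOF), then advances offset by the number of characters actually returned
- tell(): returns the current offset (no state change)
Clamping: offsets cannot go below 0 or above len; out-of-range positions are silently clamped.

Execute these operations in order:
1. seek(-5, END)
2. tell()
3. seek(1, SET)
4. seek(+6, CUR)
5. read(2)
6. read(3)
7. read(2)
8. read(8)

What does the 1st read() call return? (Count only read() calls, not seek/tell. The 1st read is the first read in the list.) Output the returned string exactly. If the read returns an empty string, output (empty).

After 1 (seek(-5, END)): offset=19
After 2 (tell()): offset=19
After 3 (seek(1, SET)): offset=1
After 4 (seek(+6, CUR)): offset=7
After 5 (read(2)): returned '7K', offset=9
After 6 (read(3)): returned 'F4T', offset=12
After 7 (read(2)): returned 'JD', offset=14
After 8 (read(8)): returned 'XK44OC6K', offset=22

Answer: 7K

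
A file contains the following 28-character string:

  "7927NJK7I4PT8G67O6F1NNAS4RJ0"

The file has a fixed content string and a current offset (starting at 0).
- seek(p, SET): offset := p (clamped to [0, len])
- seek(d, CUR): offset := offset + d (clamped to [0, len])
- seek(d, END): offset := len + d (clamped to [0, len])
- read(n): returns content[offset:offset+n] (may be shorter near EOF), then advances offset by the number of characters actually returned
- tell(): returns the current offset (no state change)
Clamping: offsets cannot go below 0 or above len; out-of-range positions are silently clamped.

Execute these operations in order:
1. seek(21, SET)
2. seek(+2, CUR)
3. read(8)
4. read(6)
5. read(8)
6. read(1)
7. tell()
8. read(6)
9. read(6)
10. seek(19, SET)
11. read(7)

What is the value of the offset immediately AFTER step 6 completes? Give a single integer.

Answer: 28

Derivation:
After 1 (seek(21, SET)): offset=21
After 2 (seek(+2, CUR)): offset=23
After 3 (read(8)): returned 'S4RJ0', offset=28
After 4 (read(6)): returned '', offset=28
After 5 (read(8)): returned '', offset=28
After 6 (read(1)): returned '', offset=28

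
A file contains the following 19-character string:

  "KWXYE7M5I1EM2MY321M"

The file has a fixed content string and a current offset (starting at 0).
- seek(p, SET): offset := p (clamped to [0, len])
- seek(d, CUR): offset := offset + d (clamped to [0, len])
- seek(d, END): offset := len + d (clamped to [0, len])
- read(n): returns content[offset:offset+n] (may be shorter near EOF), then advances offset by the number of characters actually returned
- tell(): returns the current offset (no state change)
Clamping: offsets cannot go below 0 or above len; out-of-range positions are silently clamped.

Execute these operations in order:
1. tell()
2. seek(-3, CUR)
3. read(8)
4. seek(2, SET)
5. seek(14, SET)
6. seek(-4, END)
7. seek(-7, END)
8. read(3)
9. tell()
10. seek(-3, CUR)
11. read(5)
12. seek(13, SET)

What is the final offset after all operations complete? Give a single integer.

After 1 (tell()): offset=0
After 2 (seek(-3, CUR)): offset=0
After 3 (read(8)): returned 'KWXYE7M5', offset=8
After 4 (seek(2, SET)): offset=2
After 5 (seek(14, SET)): offset=14
After 6 (seek(-4, END)): offset=15
After 7 (seek(-7, END)): offset=12
After 8 (read(3)): returned '2MY', offset=15
After 9 (tell()): offset=15
After 10 (seek(-3, CUR)): offset=12
After 11 (read(5)): returned '2MY32', offset=17
After 12 (seek(13, SET)): offset=13

Answer: 13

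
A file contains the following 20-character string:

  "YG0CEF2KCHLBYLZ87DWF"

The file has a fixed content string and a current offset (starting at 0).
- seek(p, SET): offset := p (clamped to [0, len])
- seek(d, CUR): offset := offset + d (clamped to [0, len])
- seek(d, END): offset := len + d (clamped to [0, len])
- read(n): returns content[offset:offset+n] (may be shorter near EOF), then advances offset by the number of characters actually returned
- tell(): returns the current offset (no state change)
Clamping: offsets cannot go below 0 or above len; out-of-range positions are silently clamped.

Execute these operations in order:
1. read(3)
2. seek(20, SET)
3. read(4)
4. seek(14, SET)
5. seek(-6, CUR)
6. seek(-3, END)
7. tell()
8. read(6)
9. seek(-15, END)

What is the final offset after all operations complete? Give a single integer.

After 1 (read(3)): returned 'YG0', offset=3
After 2 (seek(20, SET)): offset=20
After 3 (read(4)): returned '', offset=20
After 4 (seek(14, SET)): offset=14
After 5 (seek(-6, CUR)): offset=8
After 6 (seek(-3, END)): offset=17
After 7 (tell()): offset=17
After 8 (read(6)): returned 'DWF', offset=20
After 9 (seek(-15, END)): offset=5

Answer: 5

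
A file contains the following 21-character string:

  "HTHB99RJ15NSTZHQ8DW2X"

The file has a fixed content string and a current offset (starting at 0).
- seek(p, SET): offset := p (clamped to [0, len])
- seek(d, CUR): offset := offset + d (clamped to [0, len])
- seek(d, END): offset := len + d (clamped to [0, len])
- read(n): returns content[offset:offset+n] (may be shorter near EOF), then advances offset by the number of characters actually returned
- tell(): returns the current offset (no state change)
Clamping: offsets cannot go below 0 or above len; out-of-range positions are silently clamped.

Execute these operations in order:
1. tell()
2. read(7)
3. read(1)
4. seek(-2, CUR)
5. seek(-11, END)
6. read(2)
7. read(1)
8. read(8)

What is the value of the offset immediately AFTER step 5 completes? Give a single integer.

After 1 (tell()): offset=0
After 2 (read(7)): returned 'HTHB99R', offset=7
After 3 (read(1)): returned 'J', offset=8
After 4 (seek(-2, CUR)): offset=6
After 5 (seek(-11, END)): offset=10

Answer: 10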